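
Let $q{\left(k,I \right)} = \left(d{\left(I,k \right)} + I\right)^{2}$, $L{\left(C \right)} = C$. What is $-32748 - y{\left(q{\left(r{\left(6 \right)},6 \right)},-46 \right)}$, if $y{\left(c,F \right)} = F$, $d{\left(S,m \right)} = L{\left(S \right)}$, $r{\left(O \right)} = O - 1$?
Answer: $-32702$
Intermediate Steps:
$r{\left(O \right)} = -1 + O$
$d{\left(S,m \right)} = S$
$q{\left(k,I \right)} = 4 I^{2}$ ($q{\left(k,I \right)} = \left(I + I\right)^{2} = \left(2 I\right)^{2} = 4 I^{2}$)
$-32748 - y{\left(q{\left(r{\left(6 \right)},6 \right)},-46 \right)} = -32748 - -46 = -32748 + 46 = -32702$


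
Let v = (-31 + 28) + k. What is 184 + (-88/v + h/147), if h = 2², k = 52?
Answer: 26788/147 ≈ 182.23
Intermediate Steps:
h = 4
v = 49 (v = (-31 + 28) + 52 = -3 + 52 = 49)
184 + (-88/v + h/147) = 184 + (-88/49 + 4/147) = 184 - 260/147 = 26788/147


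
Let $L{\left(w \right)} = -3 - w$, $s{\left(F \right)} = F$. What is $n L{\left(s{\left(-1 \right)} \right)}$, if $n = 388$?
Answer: $-776$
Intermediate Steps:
$n L{\left(s{\left(-1 \right)} \right)} = 388 \left(-3 - -1\right) = 388 \left(-3 + 1\right) = 388 \left(-2\right) = -776$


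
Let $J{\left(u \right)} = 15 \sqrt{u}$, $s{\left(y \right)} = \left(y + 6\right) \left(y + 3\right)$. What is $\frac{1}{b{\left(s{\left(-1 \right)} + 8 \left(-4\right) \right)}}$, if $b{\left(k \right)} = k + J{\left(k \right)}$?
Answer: $- \frac{1}{247} - \frac{15 i \sqrt{22}}{5434} \approx -0.0040486 - 0.012947 i$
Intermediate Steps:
$s{\left(y \right)} = \left(3 + y\right) \left(6 + y\right)$ ($s{\left(y \right)} = \left(6 + y\right) \left(3 + y\right) = \left(3 + y\right) \left(6 + y\right)$)
$b{\left(k \right)} = k + 15 \sqrt{k}$
$\frac{1}{b{\left(s{\left(-1 \right)} + 8 \left(-4\right) \right)}} = \frac{1}{\left(\left(18 + \left(-1\right)^{2} + 9 \left(-1\right)\right) + 8 \left(-4\right)\right) + 15 \sqrt{\left(18 + \left(-1\right)^{2} + 9 \left(-1\right)\right) + 8 \left(-4\right)}} = \frac{1}{\left(\left(18 + 1 - 9\right) - 32\right) + 15 \sqrt{\left(18 + 1 - 9\right) - 32}} = \frac{1}{\left(10 - 32\right) + 15 \sqrt{10 - 32}} = \frac{1}{-22 + 15 \sqrt{-22}} = \frac{1}{-22 + 15 i \sqrt{22}}$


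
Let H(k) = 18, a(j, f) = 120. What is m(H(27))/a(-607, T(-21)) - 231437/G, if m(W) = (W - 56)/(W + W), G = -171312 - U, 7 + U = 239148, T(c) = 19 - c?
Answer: 492105313/886578480 ≈ 0.55506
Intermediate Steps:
U = 239141 (U = -7 + 239148 = 239141)
G = -410453 (G = -171312 - 1*239141 = -171312 - 239141 = -410453)
m(W) = (-56 + W)/(2*W) (m(W) = (-56 + W)/((2*W)) = (-56 + W)*(1/(2*W)) = (-56 + W)/(2*W))
m(H(27))/a(-607, T(-21)) - 231437/G = ((1/2)*(-56 + 18)/18)/120 - 231437/(-410453) = ((1/2)*(1/18)*(-38))*(1/120) - 231437*(-1/410453) = -19/18*1/120 + 231437/410453 = -19/2160 + 231437/410453 = 492105313/886578480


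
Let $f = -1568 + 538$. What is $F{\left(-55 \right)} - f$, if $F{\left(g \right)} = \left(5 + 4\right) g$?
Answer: $535$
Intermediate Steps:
$f = -1030$
$F{\left(g \right)} = 9 g$
$F{\left(-55 \right)} - f = 9 \left(-55\right) - -1030 = -495 + 1030 = 535$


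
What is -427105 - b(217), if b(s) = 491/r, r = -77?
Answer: -32886594/77 ≈ -4.2710e+5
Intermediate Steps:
b(s) = -491/77 (b(s) = 491/(-77) = 491*(-1/77) = -491/77)
-427105 - b(217) = -427105 - 1*(-491/77) = -427105 + 491/77 = -32886594/77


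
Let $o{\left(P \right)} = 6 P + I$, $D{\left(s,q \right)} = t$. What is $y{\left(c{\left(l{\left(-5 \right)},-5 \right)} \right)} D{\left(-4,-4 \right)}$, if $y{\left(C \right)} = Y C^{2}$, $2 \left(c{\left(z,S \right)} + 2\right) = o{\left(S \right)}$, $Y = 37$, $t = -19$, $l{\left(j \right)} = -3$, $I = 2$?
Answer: $-179968$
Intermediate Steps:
$D{\left(s,q \right)} = -19$
$o{\left(P \right)} = 2 + 6 P$ ($o{\left(P \right)} = 6 P + 2 = 2 + 6 P$)
$c{\left(z,S \right)} = -1 + 3 S$ ($c{\left(z,S \right)} = -2 + \frac{2 + 6 S}{2} = -2 + \left(1 + 3 S\right) = -1 + 3 S$)
$y{\left(C \right)} = 37 C^{2}$
$y{\left(c{\left(l{\left(-5 \right)},-5 \right)} \right)} D{\left(-4,-4 \right)} = 37 \left(-1 + 3 \left(-5\right)\right)^{2} \left(-19\right) = 37 \left(-1 - 15\right)^{2} \left(-19\right) = 37 \left(-16\right)^{2} \left(-19\right) = 37 \cdot 256 \left(-19\right) = 9472 \left(-19\right) = -179968$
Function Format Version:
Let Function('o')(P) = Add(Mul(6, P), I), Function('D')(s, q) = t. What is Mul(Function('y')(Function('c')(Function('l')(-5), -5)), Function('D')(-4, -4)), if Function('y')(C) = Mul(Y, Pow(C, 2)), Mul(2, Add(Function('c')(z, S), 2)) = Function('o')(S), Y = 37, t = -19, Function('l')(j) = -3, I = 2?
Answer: -179968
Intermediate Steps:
Function('D')(s, q) = -19
Function('o')(P) = Add(2, Mul(6, P)) (Function('o')(P) = Add(Mul(6, P), 2) = Add(2, Mul(6, P)))
Function('c')(z, S) = Add(-1, Mul(3, S)) (Function('c')(z, S) = Add(-2, Mul(Rational(1, 2), Add(2, Mul(6, S)))) = Add(-2, Add(1, Mul(3, S))) = Add(-1, Mul(3, S)))
Function('y')(C) = Mul(37, Pow(C, 2))
Mul(Function('y')(Function('c')(Function('l')(-5), -5)), Function('D')(-4, -4)) = Mul(Mul(37, Pow(Add(-1, Mul(3, -5)), 2)), -19) = Mul(Mul(37, Pow(Add(-1, -15), 2)), -19) = Mul(Mul(37, Pow(-16, 2)), -19) = Mul(Mul(37, 256), -19) = Mul(9472, -19) = -179968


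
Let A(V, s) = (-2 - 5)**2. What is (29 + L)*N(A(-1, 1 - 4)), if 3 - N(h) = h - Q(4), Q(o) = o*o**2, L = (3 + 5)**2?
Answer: 1674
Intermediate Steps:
L = 64 (L = 8**2 = 64)
Q(o) = o**3
A(V, s) = 49 (A(V, s) = (-7)**2 = 49)
N(h) = 67 - h (N(h) = 3 - (h - 1*4**3) = 3 - (h - 1*64) = 3 - (h - 64) = 3 - (-64 + h) = 3 + (64 - h) = 67 - h)
(29 + L)*N(A(-1, 1 - 4)) = (29 + 64)*(67 - 1*49) = 93*(67 - 49) = 93*18 = 1674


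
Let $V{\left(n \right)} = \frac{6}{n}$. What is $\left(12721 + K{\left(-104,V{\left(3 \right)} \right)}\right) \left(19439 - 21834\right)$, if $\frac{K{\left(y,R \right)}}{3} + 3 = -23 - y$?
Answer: $-31027225$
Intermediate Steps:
$K{\left(y,R \right)} = -78 - 3 y$ ($K{\left(y,R \right)} = -9 + 3 \left(-23 - y\right) = -9 - \left(69 + 3 y\right) = -78 - 3 y$)
$\left(12721 + K{\left(-104,V{\left(3 \right)} \right)}\right) \left(19439 - 21834\right) = \left(12721 - -234\right) \left(19439 - 21834\right) = \left(12721 + \left(-78 + 312\right)\right) \left(-2395\right) = \left(12721 + 234\right) \left(-2395\right) = 12955 \left(-2395\right) = -31027225$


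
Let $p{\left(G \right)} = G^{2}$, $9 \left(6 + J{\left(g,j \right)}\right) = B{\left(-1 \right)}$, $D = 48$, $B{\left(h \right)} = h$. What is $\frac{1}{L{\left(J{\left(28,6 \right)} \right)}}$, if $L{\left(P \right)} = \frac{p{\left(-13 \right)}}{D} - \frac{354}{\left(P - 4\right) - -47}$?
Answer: $- \frac{3984}{24205} \approx -0.16459$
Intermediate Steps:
$J{\left(g,j \right)} = - \frac{55}{9}$ ($J{\left(g,j \right)} = -6 + \frac{1}{9} \left(-1\right) = -6 - \frac{1}{9} = - \frac{55}{9}$)
$L{\left(P \right)} = \frac{169}{48} - \frac{354}{43 + P}$ ($L{\left(P \right)} = \frac{\left(-13\right)^{2}}{48} - \frac{354}{\left(P - 4\right) - -47} = 169 \cdot \frac{1}{48} - \frac{354}{\left(P - 4\right) + 47} = \frac{169}{48} - \frac{354}{\left(-4 + P\right) + 47} = \frac{169}{48} - \frac{354}{43 + P}$)
$\frac{1}{L{\left(J{\left(28,6 \right)} \right)}} = \frac{1}{\frac{1}{48} \frac{1}{43 - \frac{55}{9}} \left(-9725 + 169 \left(- \frac{55}{9}\right)\right)} = \frac{1}{\frac{1}{48} \frac{1}{\frac{332}{9}} \left(-9725 - \frac{9295}{9}\right)} = \frac{1}{\frac{1}{48} \cdot \frac{9}{332} \left(- \frac{96820}{9}\right)} = \frac{1}{- \frac{24205}{3984}} = - \frac{3984}{24205}$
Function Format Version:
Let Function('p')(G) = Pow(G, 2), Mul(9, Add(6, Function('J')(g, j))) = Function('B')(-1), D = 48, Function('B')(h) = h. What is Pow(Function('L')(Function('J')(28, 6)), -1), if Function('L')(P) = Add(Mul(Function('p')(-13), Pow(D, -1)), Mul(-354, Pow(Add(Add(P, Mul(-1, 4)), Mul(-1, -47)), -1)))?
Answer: Rational(-3984, 24205) ≈ -0.16459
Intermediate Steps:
Function('J')(g, j) = Rational(-55, 9) (Function('J')(g, j) = Add(-6, Mul(Rational(1, 9), -1)) = Add(-6, Rational(-1, 9)) = Rational(-55, 9))
Function('L')(P) = Add(Rational(169, 48), Mul(-354, Pow(Add(43, P), -1))) (Function('L')(P) = Add(Mul(Pow(-13, 2), Pow(48, -1)), Mul(-354, Pow(Add(Add(P, Mul(-1, 4)), Mul(-1, -47)), -1))) = Add(Mul(169, Rational(1, 48)), Mul(-354, Pow(Add(Add(P, -4), 47), -1))) = Add(Rational(169, 48), Mul(-354, Pow(Add(Add(-4, P), 47), -1))) = Add(Rational(169, 48), Mul(-354, Pow(Add(43, P), -1))))
Pow(Function('L')(Function('J')(28, 6)), -1) = Pow(Mul(Rational(1, 48), Pow(Add(43, Rational(-55, 9)), -1), Add(-9725, Mul(169, Rational(-55, 9)))), -1) = Pow(Mul(Rational(1, 48), Pow(Rational(332, 9), -1), Add(-9725, Rational(-9295, 9))), -1) = Pow(Mul(Rational(1, 48), Rational(9, 332), Rational(-96820, 9)), -1) = Pow(Rational(-24205, 3984), -1) = Rational(-3984, 24205)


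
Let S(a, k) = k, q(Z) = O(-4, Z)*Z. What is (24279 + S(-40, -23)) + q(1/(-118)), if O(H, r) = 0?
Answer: 24256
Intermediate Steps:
q(Z) = 0 (q(Z) = 0*Z = 0)
(24279 + S(-40, -23)) + q(1/(-118)) = (24279 - 23) + 0 = 24256 + 0 = 24256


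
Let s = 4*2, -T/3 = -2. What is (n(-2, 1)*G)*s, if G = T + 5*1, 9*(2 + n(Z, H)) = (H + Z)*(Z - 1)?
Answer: -440/3 ≈ -146.67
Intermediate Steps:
T = 6 (T = -3*(-2) = 6)
n(Z, H) = -2 + (-1 + Z)*(H + Z)/9 (n(Z, H) = -2 + ((H + Z)*(Z - 1))/9 = -2 + ((H + Z)*(-1 + Z))/9 = -2 + ((-1 + Z)*(H + Z))/9 = -2 + (-1 + Z)*(H + Z)/9)
G = 11 (G = 6 + 5*1 = 6 + 5 = 11)
s = 8
(n(-2, 1)*G)*s = ((-2 - 1/9*1 - 1/9*(-2) + (1/9)*(-2)**2 + (1/9)*1*(-2))*11)*8 = ((-2 - 1/9 + 2/9 + (1/9)*4 - 2/9)*11)*8 = ((-2 - 1/9 + 2/9 + 4/9 - 2/9)*11)*8 = -5/3*11*8 = -55/3*8 = -440/3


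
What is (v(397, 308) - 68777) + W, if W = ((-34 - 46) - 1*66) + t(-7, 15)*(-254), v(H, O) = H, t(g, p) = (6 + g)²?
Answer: -68780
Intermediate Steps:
W = -400 (W = ((-34 - 46) - 1*66) + (6 - 7)²*(-254) = (-80 - 66) + (-1)²*(-254) = -146 + 1*(-254) = -146 - 254 = -400)
(v(397, 308) - 68777) + W = (397 - 68777) - 400 = -68380 - 400 = -68780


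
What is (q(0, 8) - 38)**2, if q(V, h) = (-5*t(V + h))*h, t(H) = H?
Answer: 128164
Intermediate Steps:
q(V, h) = h*(-5*V - 5*h) (q(V, h) = (-5*(V + h))*h = (-5*V - 5*h)*h = h*(-5*V - 5*h))
(q(0, 8) - 38)**2 = (-5*8*(0 + 8) - 38)**2 = (-5*8*8 - 38)**2 = (-320 - 38)**2 = (-358)**2 = 128164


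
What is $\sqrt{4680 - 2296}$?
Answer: $4 \sqrt{149} \approx 48.826$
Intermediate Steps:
$\sqrt{4680 - 2296} = \sqrt{2384} = 4 \sqrt{149}$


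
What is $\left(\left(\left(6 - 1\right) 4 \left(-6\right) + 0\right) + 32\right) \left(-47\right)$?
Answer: $4136$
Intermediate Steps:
$\left(\left(\left(6 - 1\right) 4 \left(-6\right) + 0\right) + 32\right) \left(-47\right) = \left(\left(5 \cdot 4 \left(-6\right) + 0\right) + 32\right) \left(-47\right) = \left(\left(20 \left(-6\right) + 0\right) + 32\right) \left(-47\right) = \left(\left(-120 + 0\right) + 32\right) \left(-47\right) = \left(-120 + 32\right) \left(-47\right) = \left(-88\right) \left(-47\right) = 4136$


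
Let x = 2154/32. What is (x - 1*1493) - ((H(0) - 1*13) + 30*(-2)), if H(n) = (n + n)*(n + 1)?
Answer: -21643/16 ≈ -1352.7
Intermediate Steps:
H(n) = 2*n*(1 + n) (H(n) = (2*n)*(1 + n) = 2*n*(1 + n))
x = 1077/16 (x = 2154*(1/32) = 1077/16 ≈ 67.313)
(x - 1*1493) - ((H(0) - 1*13) + 30*(-2)) = (1077/16 - 1*1493) - ((2*0*(1 + 0) - 1*13) + 30*(-2)) = (1077/16 - 1493) - ((2*0*1 - 13) - 60) = -22811/16 - ((0 - 13) - 60) = -22811/16 - (-13 - 60) = -22811/16 - 1*(-73) = -22811/16 + 73 = -21643/16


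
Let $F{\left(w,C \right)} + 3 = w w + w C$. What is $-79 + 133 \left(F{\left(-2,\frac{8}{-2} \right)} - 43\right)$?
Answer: $-4601$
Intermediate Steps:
$F{\left(w,C \right)} = -3 + w^{2} + C w$ ($F{\left(w,C \right)} = -3 + \left(w w + w C\right) = -3 + \left(w^{2} + C w\right) = -3 + w^{2} + C w$)
$-79 + 133 \left(F{\left(-2,\frac{8}{-2} \right)} - 43\right) = -79 + 133 \left(\left(-3 + \left(-2\right)^{2} + \frac{8}{-2} \left(-2\right)\right) - 43\right) = -79 + 133 \left(\left(-3 + 4 + 8 \left(- \frac{1}{2}\right) \left(-2\right)\right) - 43\right) = -79 + 133 \left(\left(-3 + 4 - -8\right) - 43\right) = -79 + 133 \left(\left(-3 + 4 + 8\right) - 43\right) = -79 + 133 \left(9 - 43\right) = -79 + 133 \left(-34\right) = -79 - 4522 = -4601$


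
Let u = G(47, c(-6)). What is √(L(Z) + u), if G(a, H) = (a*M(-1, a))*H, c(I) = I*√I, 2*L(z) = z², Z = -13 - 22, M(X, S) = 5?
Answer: √(2450 - 5640*I*√6)/2 ≈ 45.388 - 38.047*I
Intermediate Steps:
Z = -35
L(z) = z²/2
c(I) = I^(3/2)
G(a, H) = 5*H*a (G(a, H) = (a*5)*H = (5*a)*H = 5*H*a)
u = -1410*I*√6 (u = 5*(-6)^(3/2)*47 = 5*(-6*I*√6)*47 = -1410*I*√6 ≈ -3453.8*I)
√(L(Z) + u) = √((½)*(-35)² - 1410*I*√6) = √((½)*1225 - 1410*I*√6) = √(1225/2 - 1410*I*√6)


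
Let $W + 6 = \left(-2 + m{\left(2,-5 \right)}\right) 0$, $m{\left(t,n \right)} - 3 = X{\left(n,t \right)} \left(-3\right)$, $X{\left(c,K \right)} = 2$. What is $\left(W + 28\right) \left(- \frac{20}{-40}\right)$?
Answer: $11$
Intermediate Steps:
$m{\left(t,n \right)} = -3$ ($m{\left(t,n \right)} = 3 + 2 \left(-3\right) = 3 - 6 = -3$)
$W = -6$ ($W = -6 + \left(-2 - 3\right) 0 = -6 - 0 = -6 + 0 = -6$)
$\left(W + 28\right) \left(- \frac{20}{-40}\right) = \left(-6 + 28\right) \left(- \frac{20}{-40}\right) = 22 \left(\left(-20\right) \left(- \frac{1}{40}\right)\right) = 22 \cdot \frac{1}{2} = 11$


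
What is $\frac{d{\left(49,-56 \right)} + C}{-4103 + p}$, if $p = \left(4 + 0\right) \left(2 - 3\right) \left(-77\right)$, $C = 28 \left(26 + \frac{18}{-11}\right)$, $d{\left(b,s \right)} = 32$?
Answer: $- \frac{7856}{41745} \approx -0.18819$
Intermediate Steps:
$C = \frac{7504}{11}$ ($C = 28 \left(26 + 18 \left(- \frac{1}{11}\right)\right) = 28 \left(26 - \frac{18}{11}\right) = 28 \cdot \frac{268}{11} = \frac{7504}{11} \approx 682.18$)
$p = 308$ ($p = 4 \left(-1\right) \left(-77\right) = \left(-4\right) \left(-77\right) = 308$)
$\frac{d{\left(49,-56 \right)} + C}{-4103 + p} = \frac{32 + \frac{7504}{11}}{-4103 + 308} = \frac{7856}{11 \left(-3795\right)} = \frac{7856}{11} \left(- \frac{1}{3795}\right) = - \frac{7856}{41745}$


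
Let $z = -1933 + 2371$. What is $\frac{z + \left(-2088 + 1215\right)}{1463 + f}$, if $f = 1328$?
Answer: $- \frac{435}{2791} \approx -0.15586$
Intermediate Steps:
$z = 438$
$\frac{z + \left(-2088 + 1215\right)}{1463 + f} = \frac{438 + \left(-2088 + 1215\right)}{1463 + 1328} = \frac{438 - 873}{2791} = \left(-435\right) \frac{1}{2791} = - \frac{435}{2791}$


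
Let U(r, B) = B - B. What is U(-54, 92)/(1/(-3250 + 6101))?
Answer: 0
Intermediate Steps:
U(r, B) = 0
U(-54, 92)/(1/(-3250 + 6101)) = 0/(1/(-3250 + 6101)) = 0/(1/2851) = 0*2851 = 0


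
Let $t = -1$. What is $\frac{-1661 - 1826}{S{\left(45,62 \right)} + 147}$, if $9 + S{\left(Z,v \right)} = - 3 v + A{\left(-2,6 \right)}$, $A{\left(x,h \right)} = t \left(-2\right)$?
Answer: $\frac{3487}{46} \approx 75.804$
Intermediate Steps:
$A{\left(x,h \right)} = 2$ ($A{\left(x,h \right)} = \left(-1\right) \left(-2\right) = 2$)
$S{\left(Z,v \right)} = -7 - 3 v$ ($S{\left(Z,v \right)} = -9 - \left(-2 + 3 v\right) = -7 - 3 v$)
$\frac{-1661 - 1826}{S{\left(45,62 \right)} + 147} = \frac{-1661 - 1826}{\left(-7 - 186\right) + 147} = - \frac{3487}{\left(-7 - 186\right) + 147} = - \frac{3487}{-193 + 147} = - \frac{3487}{-46} = \left(-3487\right) \left(- \frac{1}{46}\right) = \frac{3487}{46}$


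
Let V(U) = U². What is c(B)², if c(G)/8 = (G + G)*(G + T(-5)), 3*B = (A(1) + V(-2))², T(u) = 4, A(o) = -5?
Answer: 43264/81 ≈ 534.12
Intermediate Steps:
B = ⅓ (B = (-5 + (-2)²)²/3 = (-5 + 4)²/3 = (⅓)*(-1)² = (⅓)*1 = ⅓ ≈ 0.33333)
c(G) = 16*G*(4 + G) (c(G) = 8*((G + G)*(G + 4)) = 8*((2*G)*(4 + G)) = 8*(2*G*(4 + G)) = 16*G*(4 + G))
c(B)² = (16*(⅓)*(4 + ⅓))² = (16*(⅓)*(13/3))² = (208/9)² = 43264/81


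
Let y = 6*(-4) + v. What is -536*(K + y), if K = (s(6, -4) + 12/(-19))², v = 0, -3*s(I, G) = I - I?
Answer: 4566720/361 ≈ 12650.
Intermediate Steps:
s(I, G) = 0 (s(I, G) = -(I - I)/3 = -⅓*0 = 0)
y = -24 (y = 6*(-4) + 0 = -24 + 0 = -24)
K = 144/361 (K = (0 + 12/(-19))² = (0 + 12*(-1/19))² = (0 - 12/19)² = (-12/19)² = 144/361 ≈ 0.39889)
-536*(K + y) = -536*(144/361 - 24) = -536*(-8520/361) = 4566720/361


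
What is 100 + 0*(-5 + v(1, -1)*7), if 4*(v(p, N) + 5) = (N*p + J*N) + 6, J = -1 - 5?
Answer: 100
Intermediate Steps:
J = -6
v(p, N) = -7/2 - 3*N/2 + N*p/4 (v(p, N) = -5 + ((N*p - 6*N) + 6)/4 = -5 + ((-6*N + N*p) + 6)/4 = -5 + (6 - 6*N + N*p)/4 = -5 + (3/2 - 3*N/2 + N*p/4) = -7/2 - 3*N/2 + N*p/4)
100 + 0*(-5 + v(1, -1)*7) = 100 + 0*(-5 + (-7/2 - 3/2*(-1) + (¼)*(-1)*1)*7) = 100 + 0*(-5 + (-7/2 + 3/2 - ¼)*7) = 100 + 0*(-5 - 9/4*7) = 100 + 0*(-5 - 63/4) = 100 + 0*(-83/4) = 100 + 0 = 100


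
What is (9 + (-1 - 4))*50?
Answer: 200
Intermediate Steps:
(9 + (-1 - 4))*50 = (9 - 5)*50 = 4*50 = 200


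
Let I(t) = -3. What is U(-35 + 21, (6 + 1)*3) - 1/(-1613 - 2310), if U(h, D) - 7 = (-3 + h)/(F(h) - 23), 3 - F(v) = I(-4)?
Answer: 31385/3923 ≈ 8.0003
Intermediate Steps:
F(v) = 6 (F(v) = 3 - 1*(-3) = 3 + 3 = 6)
U(h, D) = 122/17 - h/17 (U(h, D) = 7 + (-3 + h)/(6 - 23) = 7 + (-3 + h)/(-17) = 7 + (-3 + h)*(-1/17) = 7 + (3/17 - h/17) = 122/17 - h/17)
U(-35 + 21, (6 + 1)*3) - 1/(-1613 - 2310) = (122/17 - (-35 + 21)/17) - 1/(-1613 - 2310) = (122/17 - 1/17*(-14)) - 1/(-3923) = (122/17 + 14/17) - 1*(-1/3923) = 8 + 1/3923 = 31385/3923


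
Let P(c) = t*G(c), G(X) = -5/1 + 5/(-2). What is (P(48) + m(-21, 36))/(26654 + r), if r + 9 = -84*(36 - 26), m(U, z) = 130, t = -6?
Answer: 35/5161 ≈ 0.0067816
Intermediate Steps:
G(X) = -15/2 (G(X) = -5*1 + 5*(-1/2) = -5 - 5/2 = -15/2)
r = -849 (r = -9 - 84*(36 - 26) = -9 - 84*10 = -9 - 840 = -849)
P(c) = 45 (P(c) = -6*(-15/2) = 45)
(P(48) + m(-21, 36))/(26654 + r) = (45 + 130)/(26654 - 849) = 175/25805 = 175*(1/25805) = 35/5161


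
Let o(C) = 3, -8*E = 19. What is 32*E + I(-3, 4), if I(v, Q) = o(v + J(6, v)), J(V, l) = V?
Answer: -73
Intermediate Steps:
E = -19/8 (E = -⅛*19 = -19/8 ≈ -2.3750)
I(v, Q) = 3
32*E + I(-3, 4) = 32*(-19/8) + 3 = -76 + 3 = -73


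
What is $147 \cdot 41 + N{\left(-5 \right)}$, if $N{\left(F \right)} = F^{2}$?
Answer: $6052$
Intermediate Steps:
$147 \cdot 41 + N{\left(-5 \right)} = 147 \cdot 41 + \left(-5\right)^{2} = 6027 + 25 = 6052$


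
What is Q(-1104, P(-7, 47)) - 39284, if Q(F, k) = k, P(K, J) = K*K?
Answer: -39235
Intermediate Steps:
P(K, J) = K²
Q(-1104, P(-7, 47)) - 39284 = (-7)² - 39284 = 49 - 39284 = -39235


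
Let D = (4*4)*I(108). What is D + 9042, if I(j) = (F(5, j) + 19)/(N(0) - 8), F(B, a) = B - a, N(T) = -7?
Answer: 45658/5 ≈ 9131.6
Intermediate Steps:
I(j) = -8/5 + j/15 (I(j) = ((5 - j) + 19)/(-7 - 8) = (24 - j)/(-15) = (24 - j)*(-1/15) = -8/5 + j/15)
D = 448/5 (D = (4*4)*(-8/5 + (1/15)*108) = 16*(-8/5 + 36/5) = 16*(28/5) = 448/5 ≈ 89.600)
D + 9042 = 448/5 + 9042 = 45658/5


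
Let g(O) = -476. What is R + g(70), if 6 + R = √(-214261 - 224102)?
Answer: -482 + 3*I*√48707 ≈ -482.0 + 662.09*I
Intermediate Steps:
R = -6 + 3*I*√48707 (R = -6 + √(-214261 - 224102) = -6 + √(-438363) = -6 + 3*I*√48707 ≈ -6.0 + 662.09*I)
R + g(70) = (-6 + 3*I*√48707) - 476 = -482 + 3*I*√48707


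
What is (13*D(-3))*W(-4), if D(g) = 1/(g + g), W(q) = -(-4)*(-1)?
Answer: 26/3 ≈ 8.6667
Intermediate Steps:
W(q) = -4 (W(q) = -4*1 = -4)
D(g) = 1/(2*g)
(13*D(-3))*W(-4) = (13*((1/2)/(-3)))*(-4) = (13*((1/2)*(-1/3)))*(-4) = (13*(-1/6))*(-4) = -13/6*(-4) = 26/3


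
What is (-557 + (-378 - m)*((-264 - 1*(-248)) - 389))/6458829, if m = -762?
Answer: -156077/6458829 ≈ -0.024165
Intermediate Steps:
(-557 + (-378 - m)*((-264 - 1*(-248)) - 389))/6458829 = (-557 + (-378 - 1*(-762))*((-264 - 1*(-248)) - 389))/6458829 = (-557 + (-378 + 762)*((-264 + 248) - 389))*(1/6458829) = (-557 + 384*(-16 - 389))*(1/6458829) = (-557 + 384*(-405))*(1/6458829) = (-557 - 155520)*(1/6458829) = -156077*1/6458829 = -156077/6458829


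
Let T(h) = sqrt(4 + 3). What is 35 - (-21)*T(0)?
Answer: 35 + 21*sqrt(7) ≈ 90.561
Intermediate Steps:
T(h) = sqrt(7)
35 - (-21)*T(0) = 35 - (-21)*sqrt(7) = 35 + 21*sqrt(7)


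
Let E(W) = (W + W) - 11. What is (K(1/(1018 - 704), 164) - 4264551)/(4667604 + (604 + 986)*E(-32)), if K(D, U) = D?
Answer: -1339069013/1428183156 ≈ -0.93760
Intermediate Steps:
E(W) = -11 + 2*W (E(W) = 2*W - 11 = -11 + 2*W)
(K(1/(1018 - 704), 164) - 4264551)/(4667604 + (604 + 986)*E(-32)) = (1/(1018 - 704) - 4264551)/(4667604 + (604 + 986)*(-11 + 2*(-32))) = (1/314 - 4264551)/(4667604 + 1590*(-11 - 64)) = (1/314 - 4264551)/(4667604 + 1590*(-75)) = -1339069013/(314*(4667604 - 119250)) = -1339069013/314/4548354 = -1339069013/314*1/4548354 = -1339069013/1428183156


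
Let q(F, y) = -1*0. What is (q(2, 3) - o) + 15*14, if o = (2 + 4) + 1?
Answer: 203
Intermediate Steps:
q(F, y) = 0
o = 7 (o = 6 + 1 = 7)
(q(2, 3) - o) + 15*14 = (0 - 1*7) + 15*14 = (0 - 7) + 210 = -7 + 210 = 203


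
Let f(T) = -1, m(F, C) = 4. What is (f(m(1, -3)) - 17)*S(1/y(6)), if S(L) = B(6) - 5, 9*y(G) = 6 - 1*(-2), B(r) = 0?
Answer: 90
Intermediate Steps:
y(G) = 8/9 (y(G) = (6 - 1*(-2))/9 = (6 + 2)/9 = (⅑)*8 = 8/9)
S(L) = -5 (S(L) = 0 - 5 = -5)
(f(m(1, -3)) - 17)*S(1/y(6)) = (-1 - 17)*(-5) = -18*(-5) = 90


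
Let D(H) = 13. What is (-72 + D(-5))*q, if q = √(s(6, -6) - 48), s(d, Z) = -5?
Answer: -59*I*√53 ≈ -429.53*I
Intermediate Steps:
q = I*√53 (q = √(-5 - 48) = √(-53) = I*√53 ≈ 7.2801*I)
(-72 + D(-5))*q = (-72 + 13)*(I*√53) = -59*I*√53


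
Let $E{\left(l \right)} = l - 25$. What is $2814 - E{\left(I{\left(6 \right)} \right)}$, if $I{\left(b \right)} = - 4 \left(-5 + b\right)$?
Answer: $2843$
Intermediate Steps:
$I{\left(b \right)} = 20 - 4 b$
$E{\left(l \right)} = -25 + l$
$2814 - E{\left(I{\left(6 \right)} \right)} = 2814 - \left(-25 + \left(20 - 24\right)\right) = 2814 - \left(-25 - 4\right) = 2814 - -29 = 2814 + 29 = 2843$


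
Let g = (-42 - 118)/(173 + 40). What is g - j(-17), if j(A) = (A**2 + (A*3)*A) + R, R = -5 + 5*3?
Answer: -248518/213 ≈ -1166.8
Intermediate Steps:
R = 10 (R = -5 + 15 = 10)
j(A) = 10 + 4*A**2 (j(A) = (A**2 + (A*3)*A) + 10 = (A**2 + (3*A)*A) + 10 = (A**2 + 3*A**2) + 10 = 4*A**2 + 10 = 10 + 4*A**2)
g = -160/213 ≈ -0.75117
g - j(-17) = -160/213 - (10 + 4*(-17)**2) = -160/213 - (10 + 4*289) = -160/213 - (10 + 1156) = -160/213 - 1*1166 = -160/213 - 1166 = -248518/213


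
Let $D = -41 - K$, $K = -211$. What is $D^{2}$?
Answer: $28900$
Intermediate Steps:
$D = 170$ ($D = -41 - -211 = -41 + 211 = 170$)
$D^{2} = 170^{2} = 28900$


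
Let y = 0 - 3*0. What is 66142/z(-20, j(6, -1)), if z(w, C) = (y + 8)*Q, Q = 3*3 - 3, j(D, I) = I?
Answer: 33071/24 ≈ 1378.0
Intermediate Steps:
y = 0 (y = 0 + 0 = 0)
Q = 6 (Q = 9 - 3 = 6)
z(w, C) = 48 (z(w, C) = (0 + 8)*6 = 8*6 = 48)
66142/z(-20, j(6, -1)) = 66142/48 = 66142*(1/48) = 33071/24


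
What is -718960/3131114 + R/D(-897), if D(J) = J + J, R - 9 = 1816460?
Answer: -2844430665353/2808609258 ≈ -1012.8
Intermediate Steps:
R = 1816469 (R = 9 + 1816460 = 1816469)
D(J) = 2*J
-718960/3131114 + R/D(-897) = -718960/3131114 + 1816469/((2*(-897))) = -718960*1/3131114 + 1816469/(-1794) = -359480/1565557 + 1816469*(-1/1794) = -359480/1565557 - 1816469/1794 = -2844430665353/2808609258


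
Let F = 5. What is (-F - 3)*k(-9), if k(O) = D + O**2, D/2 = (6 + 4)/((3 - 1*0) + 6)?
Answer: -5992/9 ≈ -665.78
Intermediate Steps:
D = 20/9 (D = 2*((6 + 4)/((3 - 1*0) + 6)) = 2*(10/((3 + 0) + 6)) = 2*(10/(3 + 6)) = 2*(10/9) = 20/9 ≈ 2.2222)
k(O) = 20/9 + O**2
(-F - 3)*k(-9) = (-1*5 - 3)*(20/9 + (-9)**2) = (-5 - 3)*(20/9 + 81) = -8*749/9 = -5992/9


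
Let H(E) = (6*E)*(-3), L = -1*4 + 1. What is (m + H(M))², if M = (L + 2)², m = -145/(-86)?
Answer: 1968409/7396 ≈ 266.15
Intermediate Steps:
L = -3 (L = -4 + 1 = -3)
m = 145/86 (m = -145*(-1/86) = 145/86 ≈ 1.6860)
M = 1 (M = (-3 + 2)² = (-1)² = 1)
H(E) = -18*E
(m + H(M))² = (145/86 - 18*1)² = (145/86 - 18)² = (-1403/86)² = 1968409/7396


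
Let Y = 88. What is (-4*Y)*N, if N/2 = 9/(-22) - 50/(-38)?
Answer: -12128/19 ≈ -638.32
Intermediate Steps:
N = 379/209 (N = 2*(9/(-22) - 50/(-38)) = 2*(9*(-1/22) - 50*(-1/38)) = 2*(-9/22 + 25/19) = 2*(379/418) = 379/209 ≈ 1.8134)
(-4*Y)*N = -4*88*(379/209) = -352*379/209 = -12128/19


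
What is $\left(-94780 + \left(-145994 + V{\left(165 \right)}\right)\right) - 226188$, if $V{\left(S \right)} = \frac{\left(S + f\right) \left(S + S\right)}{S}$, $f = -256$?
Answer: $-467144$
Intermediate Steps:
$V{\left(S \right)} = -512 + 2 S$ ($V{\left(S \right)} = \frac{\left(S - 256\right) \left(S + S\right)}{S} = \frac{\left(-256 + S\right) 2 S}{S} = \frac{2 S \left(-256 + S\right)}{S} = -512 + 2 S$)
$\left(-94780 + \left(-145994 + V{\left(165 \right)}\right)\right) - 226188 = \left(-94780 + \left(-145994 + \left(-512 + 2 \cdot 165\right)\right)\right) - 226188 = \left(-94780 + \left(-145994 + \left(-512 + 330\right)\right)\right) - 226188 = \left(-94780 - 146176\right) - 226188 = -240956 - 226188 = -467144$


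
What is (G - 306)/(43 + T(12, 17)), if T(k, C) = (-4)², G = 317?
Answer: 11/59 ≈ 0.18644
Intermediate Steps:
T(k, C) = 16
(G - 306)/(43 + T(12, 17)) = (317 - 306)/(43 + 16) = 11/59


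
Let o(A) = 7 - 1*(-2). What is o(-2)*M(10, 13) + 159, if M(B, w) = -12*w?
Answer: -1245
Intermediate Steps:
o(A) = 9 (o(A) = 7 + 2 = 9)
o(-2)*M(10, 13) + 159 = 9*(-12*13) + 159 = 9*(-156) + 159 = -1404 + 159 = -1245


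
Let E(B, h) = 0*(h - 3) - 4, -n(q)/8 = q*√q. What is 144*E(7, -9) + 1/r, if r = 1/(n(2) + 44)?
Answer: -532 - 16*√2 ≈ -554.63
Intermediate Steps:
n(q) = -8*q^(3/2) (n(q) = -8*q*√q = -8*q^(3/2))
r = 1/(44 - 16*√2) (r = 1/(-16*√2 + 44) = 1/(44 - 16*√2) ≈ 0.046789)
E(B, h) = -4 (E(B, h) = 0*(-3 + h) - 4 = 0 - 4 = -4)
144*E(7, -9) + 1/r = 144*(-4) + 1/(11/356 + √2/89) = -576 + 1/(11/356 + √2/89)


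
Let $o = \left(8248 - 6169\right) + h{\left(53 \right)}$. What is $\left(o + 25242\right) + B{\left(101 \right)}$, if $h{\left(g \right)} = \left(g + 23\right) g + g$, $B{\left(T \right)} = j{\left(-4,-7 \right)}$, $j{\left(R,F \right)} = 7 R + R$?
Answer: $31370$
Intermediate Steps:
$j{\left(R,F \right)} = 8 R$
$B{\left(T \right)} = -32$ ($B{\left(T \right)} = 8 \left(-4\right) = -32$)
$h{\left(g \right)} = g + g \left(23 + g\right)$ ($h{\left(g \right)} = \left(23 + g\right) g + g = g \left(23 + g\right) + g = g + g \left(23 + g\right)$)
$o = 6160$ ($o = \left(8248 - 6169\right) + 53 \left(24 + 53\right) = 2079 + 53 \cdot 77 = 2079 + 4081 = 6160$)
$\left(o + 25242\right) + B{\left(101 \right)} = \left(6160 + 25242\right) - 32 = 31402 - 32 = 31370$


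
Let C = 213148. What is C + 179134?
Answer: 392282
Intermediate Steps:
C + 179134 = 213148 + 179134 = 392282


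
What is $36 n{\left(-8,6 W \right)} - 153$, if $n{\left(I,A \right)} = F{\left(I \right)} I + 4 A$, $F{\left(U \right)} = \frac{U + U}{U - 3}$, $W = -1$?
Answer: $- \frac{15795}{11} \approx -1435.9$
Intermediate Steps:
$F{\left(U \right)} = \frac{2 U}{-3 + U}$
$n{\left(I,A \right)} = 4 A + \frac{2 I^{2}}{-3 + I}$ ($n{\left(I,A \right)} = \frac{2 I}{-3 + I} I + 4 A = \frac{2 I^{2}}{-3 + I} + 4 A = 4 A + \frac{2 I^{2}}{-3 + I}$)
$36 n{\left(-8,6 W \right)} - 153 = 36 \frac{2 \left(\left(-8\right)^{2} + 2 \cdot 6 \left(-1\right) \left(-3 - 8\right)\right)}{-3 - 8} - 153 = 36 \frac{2 \left(64 + 2 \left(-6\right) \left(-11\right)\right)}{-11} - 153 = 36 \cdot 2 \left(- \frac{1}{11}\right) \left(64 + 132\right) - 153 = 36 \cdot 2 \left(- \frac{1}{11}\right) 196 - 153 = 36 \left(- \frac{392}{11}\right) - 153 = - \frac{14112}{11} - 153 = - \frac{15795}{11}$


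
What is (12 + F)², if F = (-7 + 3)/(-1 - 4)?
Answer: 4096/25 ≈ 163.84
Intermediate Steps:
F = ⅘ (F = -4/(-5) = -4*(-⅕) = ⅘ ≈ 0.80000)
(12 + F)² = (12 + ⅘)² = (64/5)² = 4096/25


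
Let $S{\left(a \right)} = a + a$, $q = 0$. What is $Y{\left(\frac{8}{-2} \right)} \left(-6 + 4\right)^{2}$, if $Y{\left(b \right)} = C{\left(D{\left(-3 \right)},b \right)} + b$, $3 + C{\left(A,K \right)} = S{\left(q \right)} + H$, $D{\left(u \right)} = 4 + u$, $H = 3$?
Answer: $-16$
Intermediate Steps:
$S{\left(a \right)} = 2 a$
$C{\left(A,K \right)} = 0$ ($C{\left(A,K \right)} = -3 + \left(2 \cdot 0 + 3\right) = -3 + \left(0 + 3\right) = -3 + 3 = 0$)
$Y{\left(b \right)} = b$ ($Y{\left(b \right)} = 0 + b = b$)
$Y{\left(\frac{8}{-2} \right)} \left(-6 + 4\right)^{2} = \frac{8}{-2} \left(-6 + 4\right)^{2} = 8 \left(- \frac{1}{2}\right) \left(-2\right)^{2} = \left(-4\right) 4 = -16$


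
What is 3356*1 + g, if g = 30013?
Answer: 33369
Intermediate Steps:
3356*1 + g = 3356*1 + 30013 = 3356 + 30013 = 33369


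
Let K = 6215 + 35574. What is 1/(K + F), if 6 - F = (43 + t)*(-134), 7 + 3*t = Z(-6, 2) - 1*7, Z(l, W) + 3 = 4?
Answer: 3/140929 ≈ 2.1287e-5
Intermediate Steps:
K = 41789
Z(l, W) = 1 (Z(l, W) = -3 + 4 = 1)
t = -13/3 (t = -7/3 + (1 - 1*7)/3 = -7/3 + (1 - 7)/3 = -7/3 + (1/3)*(-6) = -7/3 - 2 = -13/3 ≈ -4.3333)
F = 15562/3 (F = 6 - (43 - 13/3)*(-134) = 6 - 116*(-134)/3 = 6 - 1*(-15544/3) = 6 + 15544/3 = 15562/3 ≈ 5187.3)
1/(K + F) = 1/(41789 + 15562/3) = 1/(140929/3) = 3/140929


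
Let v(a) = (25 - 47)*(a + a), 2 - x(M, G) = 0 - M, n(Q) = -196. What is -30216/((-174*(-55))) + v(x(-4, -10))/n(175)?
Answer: -281854/78155 ≈ -3.6063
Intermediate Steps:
x(M, G) = 2 + M (x(M, G) = 2 - (0 - M) = 2 - (-1)*M = 2 + M)
v(a) = -44*a
-30216/((-174*(-55))) + v(x(-4, -10))/n(175) = -30216/((-174*(-55))) - 44*(2 - 4)/(-196) = -30216/9570 - 44*(-2)*(-1/196) = -30216*1/9570 + 88*(-1/196) = -5036/1595 - 22/49 = -281854/78155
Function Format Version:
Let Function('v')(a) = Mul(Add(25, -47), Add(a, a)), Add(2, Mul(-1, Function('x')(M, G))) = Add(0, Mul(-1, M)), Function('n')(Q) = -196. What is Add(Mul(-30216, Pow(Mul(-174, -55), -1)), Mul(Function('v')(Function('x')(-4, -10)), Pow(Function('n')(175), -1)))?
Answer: Rational(-281854, 78155) ≈ -3.6063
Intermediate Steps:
Function('x')(M, G) = Add(2, M) (Function('x')(M, G) = Add(2, Mul(-1, Add(0, Mul(-1, M)))) = Add(2, Mul(-1, Mul(-1, M))) = Add(2, M))
Function('v')(a) = Mul(-44, a) (Function('v')(a) = Mul(-22, Mul(2, a)) = Mul(-44, a))
Add(Mul(-30216, Pow(Mul(-174, -55), -1)), Mul(Function('v')(Function('x')(-4, -10)), Pow(Function('n')(175), -1))) = Add(Mul(-30216, Pow(Mul(-174, -55), -1)), Mul(Mul(-44, Add(2, -4)), Pow(-196, -1))) = Add(Mul(-30216, Pow(9570, -1)), Mul(Mul(-44, -2), Rational(-1, 196))) = Add(Mul(-30216, Rational(1, 9570)), Mul(88, Rational(-1, 196))) = Add(Rational(-5036, 1595), Rational(-22, 49)) = Rational(-281854, 78155)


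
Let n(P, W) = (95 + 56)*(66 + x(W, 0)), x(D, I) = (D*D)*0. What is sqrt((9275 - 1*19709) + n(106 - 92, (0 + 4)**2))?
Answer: 6*I*sqrt(13) ≈ 21.633*I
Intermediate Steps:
x(D, I) = 0 (x(D, I) = D**2*0 = 0)
n(P, W) = 9966 (n(P, W) = (95 + 56)*(66 + 0) = 151*66 = 9966)
sqrt((9275 - 1*19709) + n(106 - 92, (0 + 4)**2)) = sqrt((9275 - 1*19709) + 9966) = sqrt((9275 - 19709) + 9966) = sqrt(-10434 + 9966) = sqrt(-468) = 6*I*sqrt(13)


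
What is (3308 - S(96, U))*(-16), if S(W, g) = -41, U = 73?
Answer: -53584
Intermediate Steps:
(3308 - S(96, U))*(-16) = (3308 - 1*(-41))*(-16) = (3308 + 41)*(-16) = 3349*(-16) = -53584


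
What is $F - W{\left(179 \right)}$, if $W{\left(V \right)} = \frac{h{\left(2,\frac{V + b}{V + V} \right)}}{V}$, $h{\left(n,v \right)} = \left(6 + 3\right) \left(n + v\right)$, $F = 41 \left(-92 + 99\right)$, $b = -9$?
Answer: $\frac{9191780}{32041} \approx 286.88$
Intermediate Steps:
$F = 287$ ($F = 41 \cdot 7 = 287$)
$h{\left(n,v \right)} = 9 n + 9 v$ ($h{\left(n,v \right)} = 9 \left(n + v\right) = 9 n + 9 v$)
$W{\left(V \right)} = \frac{18 + \frac{9 \left(-9 + V\right)}{2 V}}{V}$ ($W{\left(V \right)} = \frac{9 \cdot 2 + 9 \frac{V - 9}{V + V}}{V} = \frac{18 + 9 \frac{-9 + V}{2 V}}{V} = \frac{18 + \frac{9 \left(-9 + V\right)}{2 V}}{V}$)
$F - W{\left(179 \right)} = 287 - \frac{9 \left(-9 + 5 \cdot 179\right)}{2 \cdot 32041} = 287 - \frac{9}{2} \cdot \frac{1}{32041} \left(-9 + 895\right) = 287 - \frac{9}{2} \cdot \frac{1}{32041} \cdot 886 = 287 - \frac{3987}{32041} = \frac{9191780}{32041}$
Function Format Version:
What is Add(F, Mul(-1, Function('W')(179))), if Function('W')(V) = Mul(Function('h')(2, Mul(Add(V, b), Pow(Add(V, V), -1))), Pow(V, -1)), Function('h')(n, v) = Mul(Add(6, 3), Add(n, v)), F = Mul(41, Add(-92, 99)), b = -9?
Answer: Rational(9191780, 32041) ≈ 286.88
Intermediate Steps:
F = 287 (F = Mul(41, 7) = 287)
Function('h')(n, v) = Add(Mul(9, n), Mul(9, v)) (Function('h')(n, v) = Mul(9, Add(n, v)) = Add(Mul(9, n), Mul(9, v)))
Function('W')(V) = Mul(Pow(V, -1), Add(18, Mul(Rational(9, 2), Pow(V, -1), Add(-9, V)))) (Function('W')(V) = Mul(Add(Mul(9, 2), Mul(9, Mul(Add(V, -9), Pow(Add(V, V), -1)))), Pow(V, -1)) = Mul(Add(18, Mul(9, Mul(Add(-9, V), Pow(Mul(2, V), -1)))), Pow(V, -1)) = Mul(Add(18, Mul(9, Mul(Add(-9, V), Mul(Rational(1, 2), Pow(V, -1))))), Pow(V, -1)) = Mul(Add(18, Mul(9, Mul(Rational(1, 2), Pow(V, -1), Add(-9, V)))), Pow(V, -1)) = Mul(Add(18, Mul(Rational(9, 2), Pow(V, -1), Add(-9, V))), Pow(V, -1)) = Mul(Pow(V, -1), Add(18, Mul(Rational(9, 2), Pow(V, -1), Add(-9, V)))))
Add(F, Mul(-1, Function('W')(179))) = Add(287, Mul(-1, Mul(Rational(9, 2), Pow(179, -2), Add(-9, Mul(5, 179))))) = Add(287, Mul(-1, Mul(Rational(9, 2), Rational(1, 32041), Add(-9, 895)))) = Add(287, Mul(-1, Mul(Rational(9, 2), Rational(1, 32041), 886))) = Add(287, Mul(-1, Rational(3987, 32041))) = Add(287, Rational(-3987, 32041)) = Rational(9191780, 32041)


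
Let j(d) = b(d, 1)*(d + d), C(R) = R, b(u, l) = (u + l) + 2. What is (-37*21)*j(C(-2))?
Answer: 3108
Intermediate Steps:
b(u, l) = 2 + l + u (b(u, l) = (l + u) + 2 = 2 + l + u)
j(d) = 2*d*(3 + d) (j(d) = (2 + 1 + d)*(d + d) = (3 + d)*(2*d) = 2*d*(3 + d))
(-37*21)*j(C(-2)) = (-37*21)*(2*(-2)*(3 - 2)) = -1554*(-2) = -777*(-4) = 3108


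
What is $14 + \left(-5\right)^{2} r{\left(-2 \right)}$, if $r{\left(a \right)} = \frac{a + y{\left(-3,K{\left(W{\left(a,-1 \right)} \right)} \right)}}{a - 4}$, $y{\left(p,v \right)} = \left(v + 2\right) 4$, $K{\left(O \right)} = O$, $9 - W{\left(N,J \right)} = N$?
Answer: $- \frac{583}{3} \approx -194.33$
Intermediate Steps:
$W{\left(N,J \right)} = 9 - N$
$y{\left(p,v \right)} = 8 + 4 v$ ($y{\left(p,v \right)} = \left(2 + v\right) 4 = 8 + 4 v$)
$r{\left(a \right)} = \frac{44 - 3 a}{-4 + a}$ ($r{\left(a \right)} = \frac{a + \left(8 + 4 \left(9 - a\right)\right)}{a - 4} = \frac{a + \left(8 - \left(-36 + 4 a\right)\right)}{-4 + a} = \frac{a - \left(-44 + 4 a\right)}{-4 + a} = \frac{44 - 3 a}{-4 + a}$)
$14 + \left(-5\right)^{2} r{\left(-2 \right)} = 14 + \left(-5\right)^{2} \frac{44 - -6}{-4 - 2} = 14 + 25 \frac{44 + 6}{-6} = 14 + 25 \left(\left(- \frac{1}{6}\right) 50\right) = 14 + 25 \left(- \frac{25}{3}\right) = 14 - \frac{625}{3} = - \frac{583}{3}$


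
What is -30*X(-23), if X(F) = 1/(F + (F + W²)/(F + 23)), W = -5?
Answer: 0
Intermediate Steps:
X(F) = 1/(F + (25 + F)/(23 + F)) (X(F) = 1/(F + (F + (-5)²)/(F + 23)) = 1/(F + (F + 25)/(23 + F)) = 1/(F + (25 + F)/(23 + F)))
-30*X(-23) = -30*(23 - 23)/(25 + (-23)² + 24*(-23)) = -30*0/(25 + 529 - 552) = -30*0/2 = -15*0 = -30*0 = 0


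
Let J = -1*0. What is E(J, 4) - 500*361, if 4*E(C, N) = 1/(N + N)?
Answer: -5775999/32 ≈ -1.8050e+5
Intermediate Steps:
J = 0
E(C, N) = 1/(8*N) (E(C, N) = 1/(4*(N + N)) = 1/(4*((2*N))) = (1/(2*N))/4 = 1/(8*N))
E(J, 4) - 500*361 = (⅛)/4 - 500*361 = (⅛)*(¼) - 180500 = 1/32 - 180500 = -5775999/32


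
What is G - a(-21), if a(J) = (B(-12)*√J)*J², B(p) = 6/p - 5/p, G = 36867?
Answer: 36867 + 147*I*√21/4 ≈ 36867.0 + 168.41*I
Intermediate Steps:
B(p) = 1/p
a(J) = -J^(5/2)/12 (a(J) = (√J/(-12))*J² = (-√J/12)*J² = -J^(5/2)/12)
G - a(-21) = 36867 - (-1)*(-21)^(5/2)/12 = 36867 - (-1)*441*I*√21/12 = 36867 - (-147)*I*√21/4 = 36867 + 147*I*√21/4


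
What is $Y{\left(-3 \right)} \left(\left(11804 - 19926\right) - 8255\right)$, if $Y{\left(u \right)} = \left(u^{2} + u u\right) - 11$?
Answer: $-114639$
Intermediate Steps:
$Y{\left(u \right)} = -11 + 2 u^{2}$ ($Y{\left(u \right)} = \left(u^{2} + u^{2}\right) - 11 = 2 u^{2} - 11 = -11 + 2 u^{2}$)
$Y{\left(-3 \right)} \left(\left(11804 - 19926\right) - 8255\right) = \left(-11 + 2 \left(-3\right)^{2}\right) \left(\left(11804 - 19926\right) - 8255\right) = \left(-11 + 2 \cdot 9\right) \left(-8122 - 8255\right) = \left(-11 + 18\right) \left(-16377\right) = 7 \left(-16377\right) = -114639$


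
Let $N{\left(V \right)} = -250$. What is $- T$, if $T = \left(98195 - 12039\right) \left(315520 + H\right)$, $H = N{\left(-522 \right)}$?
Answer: $-27162402120$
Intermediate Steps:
$H = -250$
$T = 27162402120$ ($T = \left(98195 - 12039\right) \left(315520 - 250\right) = 86156 \cdot 315270 = 27162402120$)
$- T = \left(-1\right) 27162402120 = -27162402120$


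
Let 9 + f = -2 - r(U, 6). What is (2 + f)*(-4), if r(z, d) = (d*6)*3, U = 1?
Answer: 468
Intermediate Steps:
r(z, d) = 18*d (r(z, d) = (6*d)*3 = 18*d)
f = -119 (f = -9 + (-2 - 18*6) = -9 + (-2 - 1*108) = -9 + (-2 - 108) = -9 - 110 = -119)
(2 + f)*(-4) = (2 - 119)*(-4) = -117*(-4) = 468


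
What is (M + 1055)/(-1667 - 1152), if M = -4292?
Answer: 3237/2819 ≈ 1.1483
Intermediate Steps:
(M + 1055)/(-1667 - 1152) = (-4292 + 1055)/(-1667 - 1152) = -3237/(-2819) = -3237*(-1/2819) = 3237/2819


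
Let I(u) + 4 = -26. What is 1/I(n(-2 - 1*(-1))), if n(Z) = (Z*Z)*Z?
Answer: -1/30 ≈ -0.033333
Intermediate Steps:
n(Z) = Z**3 (n(Z) = Z**2*Z = Z**3)
I(u) = -30 (I(u) = -4 - 26 = -30)
1/I(n(-2 - 1*(-1))) = 1/(-30) = -1/30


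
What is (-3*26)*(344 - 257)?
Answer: -6786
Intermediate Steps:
(-3*26)*(344 - 257) = -78*87 = -6786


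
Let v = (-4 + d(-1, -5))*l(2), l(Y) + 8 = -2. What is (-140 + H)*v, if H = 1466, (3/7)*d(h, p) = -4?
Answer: 176800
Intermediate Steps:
l(Y) = -10 (l(Y) = -8 - 2 = -10)
d(h, p) = -28/3 (d(h, p) = (7/3)*(-4) = -28/3)
v = 400/3 (v = (-4 - 28/3)*(-10) = -40/3*(-10) = 400/3 ≈ 133.33)
(-140 + H)*v = (-140 + 1466)*(400/3) = 1326*(400/3) = 176800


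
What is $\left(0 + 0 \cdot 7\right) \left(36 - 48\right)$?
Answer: $0$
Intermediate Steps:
$\left(0 + 0 \cdot 7\right) \left(36 - 48\right) = \left(0 + 0\right) \left(-12\right) = 0 \left(-12\right) = 0$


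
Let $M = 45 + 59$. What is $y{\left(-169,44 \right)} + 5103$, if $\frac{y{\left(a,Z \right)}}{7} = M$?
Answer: $5831$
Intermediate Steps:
$M = 104$
$y{\left(a,Z \right)} = 728$ ($y{\left(a,Z \right)} = 7 \cdot 104 = 728$)
$y{\left(-169,44 \right)} + 5103 = 728 + 5103 = 5831$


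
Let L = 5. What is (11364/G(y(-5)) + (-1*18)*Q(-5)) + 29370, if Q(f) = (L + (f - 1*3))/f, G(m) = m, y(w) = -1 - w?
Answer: 161001/5 ≈ 32200.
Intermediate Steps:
Q(f) = (2 + f)/f (Q(f) = (5 + (f - 1*3))/f = (5 + (f - 3))/f = (5 + (-3 + f))/f = (2 + f)/f)
(11364/G(y(-5)) + (-1*18)*Q(-5)) + 29370 = (11364/(-1 - 1*(-5)) + (-1*18)*((2 - 5)/(-5))) + 29370 = (11364/(-1 + 5) - (-18)*(-3)/5) + 29370 = (11364/4 - 18*3/5) + 29370 = (11364*(1/4) - 54/5) + 29370 = (2841 - 54/5) + 29370 = 14151/5 + 29370 = 161001/5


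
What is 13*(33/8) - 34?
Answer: 157/8 ≈ 19.625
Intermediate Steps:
13*(33/8) - 34 = 429/8 - 34 = 157/8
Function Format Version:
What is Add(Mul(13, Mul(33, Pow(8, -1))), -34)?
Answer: Rational(157, 8) ≈ 19.625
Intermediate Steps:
Add(Mul(13, Mul(33, Pow(8, -1))), -34) = Add(Mul(13, Mul(33, Rational(1, 8))), -34) = Add(Mul(13, Rational(33, 8)), -34) = Add(Rational(429, 8), -34) = Rational(157, 8)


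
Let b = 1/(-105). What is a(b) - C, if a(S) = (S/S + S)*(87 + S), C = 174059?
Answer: -1918050539/11025 ≈ -1.7397e+5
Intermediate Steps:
b = -1/105 ≈ -0.0095238
a(S) = (1 + S)*(87 + S)
a(b) - C = (87 + (-1/105)**2 + 88*(-1/105)) - 1*174059 = (87 + 1/11025 - 88/105) - 174059 = 949936/11025 - 174059 = -1918050539/11025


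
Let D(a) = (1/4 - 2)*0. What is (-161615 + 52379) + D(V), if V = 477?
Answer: -109236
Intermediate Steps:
D(a) = 0 (D(a) = (¼ - 2)*0 = -7/4*0 = 0)
(-161615 + 52379) + D(V) = (-161615 + 52379) + 0 = -109236 + 0 = -109236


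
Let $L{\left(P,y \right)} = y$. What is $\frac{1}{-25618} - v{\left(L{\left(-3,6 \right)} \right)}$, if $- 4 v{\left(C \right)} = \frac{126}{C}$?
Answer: $\frac{268987}{51236} \approx 5.25$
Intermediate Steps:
$v{\left(C \right)} = - \frac{63}{2 C}$ ($v{\left(C \right)} = - \frac{126 \frac{1}{C}}{4} = - \frac{63}{2 C}$)
$\frac{1}{-25618} - v{\left(L{\left(-3,6 \right)} \right)} = \frac{1}{-25618} - - \frac{63}{2 \cdot 6} = - \frac{1}{25618} - \left(- \frac{63}{2}\right) \frac{1}{6} = - \frac{1}{25618} - - \frac{21}{4} = - \frac{1}{25618} + \frac{21}{4} = \frac{268987}{51236}$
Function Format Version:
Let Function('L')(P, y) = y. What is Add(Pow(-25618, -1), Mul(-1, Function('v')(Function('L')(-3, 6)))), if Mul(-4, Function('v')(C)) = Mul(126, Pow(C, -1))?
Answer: Rational(268987, 51236) ≈ 5.2500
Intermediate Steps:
Function('v')(C) = Mul(Rational(-63, 2), Pow(C, -1)) (Function('v')(C) = Mul(Rational(-1, 4), Mul(126, Pow(C, -1))) = Mul(Rational(-63, 2), Pow(C, -1)))
Add(Pow(-25618, -1), Mul(-1, Function('v')(Function('L')(-3, 6)))) = Add(Pow(-25618, -1), Mul(-1, Mul(Rational(-63, 2), Pow(6, -1)))) = Add(Rational(-1, 25618), Mul(-1, Mul(Rational(-63, 2), Rational(1, 6)))) = Add(Rational(-1, 25618), Mul(-1, Rational(-21, 4))) = Add(Rational(-1, 25618), Rational(21, 4)) = Rational(268987, 51236)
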